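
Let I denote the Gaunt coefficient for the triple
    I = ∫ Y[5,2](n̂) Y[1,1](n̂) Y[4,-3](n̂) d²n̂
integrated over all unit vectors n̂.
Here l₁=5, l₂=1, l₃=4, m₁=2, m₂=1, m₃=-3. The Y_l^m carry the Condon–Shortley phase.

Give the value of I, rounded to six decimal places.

0.085055

Checks pass: Σm=0; 10 even; l₃=4∈[4,6].
(2·5+1)(2·1+1)(2·4+1) = 297
Δ: 2! 8! 0! / 11! → 1/495
sum: t=1:−1/576 = -1/576
3j²(5 1 4; 0 0 0) = Δ·Π!·Σ² = 5/99  (sign -1)
sum: t=2:+1/10080 = 1/10080
3j²(5 1 4; 2 1 -3) = Δ·Π!·Σ² = 1/165  (sign -1)
combine: 4πI² = 297·5/99·1/165 = 1/11
take √, sign +1: I = 0.08505478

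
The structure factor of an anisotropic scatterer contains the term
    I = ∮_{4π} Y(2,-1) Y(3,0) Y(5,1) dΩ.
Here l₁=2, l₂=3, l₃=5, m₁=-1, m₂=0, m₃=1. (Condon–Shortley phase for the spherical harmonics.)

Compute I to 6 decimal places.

Checks pass: Σm=0; 10 even; l₃=5∈[1,5].
(2·2+1)(2·3+1)(2·5+1) = 385
Δ: 0! 4! 6! / 11! → 1/2310
sum: t=0:+1/144 = 1/144
3j²(2 3 5; 0 0 0) = Δ·Π!·Σ² = 10/231  (sign -1)
sum: t=0:+1/216 = 1/216
3j²(2 3 5; -1 0 1) = Δ·Π!·Σ² = 8/231  (sign +1)
combine: 4πI² = 385·10/231·8/231 = 400/693
take √, sign -1: I = -0.21431790

-0.214318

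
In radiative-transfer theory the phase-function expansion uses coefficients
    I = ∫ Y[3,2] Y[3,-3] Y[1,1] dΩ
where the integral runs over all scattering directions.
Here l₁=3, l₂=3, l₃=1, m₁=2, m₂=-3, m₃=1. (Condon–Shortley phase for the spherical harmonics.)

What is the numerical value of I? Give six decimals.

Σlᵢ=7 odd — θ-integrand is odd under cosθ→−cosθ; I=0

0.000000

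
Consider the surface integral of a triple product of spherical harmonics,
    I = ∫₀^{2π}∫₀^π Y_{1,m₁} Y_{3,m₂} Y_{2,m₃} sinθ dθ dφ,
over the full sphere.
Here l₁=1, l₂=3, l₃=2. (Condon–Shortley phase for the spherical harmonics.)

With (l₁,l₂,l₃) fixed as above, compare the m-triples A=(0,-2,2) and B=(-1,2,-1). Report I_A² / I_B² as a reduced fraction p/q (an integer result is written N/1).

l's match ⇒ only the (l;m) 3-j factors differ between A and B.
A: triangle coeff Δ(1,3,2) = 1/105; Σ_t [1,1]: t=1:−1/24 = -1/24; (3j)²=1/21 [(1 3 2; 0 -2 2)], sign=-1
B: triangle coeff Δ(1,3,2) = 1/105; Σ_t [2,2]: t=2:+1/12 = 1/12; (3j)²=2/21 [(1 3 2; -1 2 -1)], sign=-1
I_A²/I_B² = (1/21)/(2/21) = 1/2

1/2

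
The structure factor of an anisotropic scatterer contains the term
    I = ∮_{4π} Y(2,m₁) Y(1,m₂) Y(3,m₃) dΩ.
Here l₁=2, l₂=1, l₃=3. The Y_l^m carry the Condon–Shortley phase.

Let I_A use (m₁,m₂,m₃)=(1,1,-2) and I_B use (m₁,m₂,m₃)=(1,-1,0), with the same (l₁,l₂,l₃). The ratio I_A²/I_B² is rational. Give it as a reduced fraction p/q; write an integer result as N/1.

l's match ⇒ only the (l;m) 3-j factors differ between A and B.
A: triangle coeff Δ(2,1,3) = 1/105; Σ_t [0,0]: t=0:+1/12 = 1/12; (3j)²=2/21 [(2 1 3; 1 1 -2)], sign=-1
B: triangle coeff Δ(2,1,3) = 1/105; Σ_t [0,0]: t=0:+1/12 = 1/12; (3j)²=1/35 [(2 1 3; 1 -1 0)], sign=-1
I_A²/I_B² = (2/21)/(1/35) = 10/3

10/3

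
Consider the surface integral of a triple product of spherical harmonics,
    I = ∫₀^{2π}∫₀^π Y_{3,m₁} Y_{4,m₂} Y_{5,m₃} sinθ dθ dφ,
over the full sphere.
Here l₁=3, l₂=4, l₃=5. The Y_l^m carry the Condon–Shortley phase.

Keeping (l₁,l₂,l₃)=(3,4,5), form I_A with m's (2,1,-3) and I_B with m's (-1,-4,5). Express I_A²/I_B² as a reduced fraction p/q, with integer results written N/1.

1/28

Same 3,4,5: normalisation and zero-m 3j drop out of the ratio.
A: Δ: 2! 4! 6! / 13! → 1/180180; sum: t=0:+1/1440 t=1:−1/1152 = -1/5760; 3j²(3 4 5; 2 1 -3) = Δ·Π!·Σ² = 1/858  (sign -1)
B: Δ: 2! 4! 6! / 13! → 1/180180; sum: t=0:+1/34560 = 1/34560; 3j²(3 4 5; -1 -4 5) = Δ·Π!·Σ² = 14/429  (sign +1)
I_A²/I_B² = (1/858)/(14/429) = 1/28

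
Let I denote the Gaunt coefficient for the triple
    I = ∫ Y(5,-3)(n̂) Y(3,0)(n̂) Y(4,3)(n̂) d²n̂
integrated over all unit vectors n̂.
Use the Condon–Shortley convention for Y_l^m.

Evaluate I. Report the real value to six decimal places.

0.103862

Checks pass: Σm=0; 12 even; l₃=4∈[2,8].
(2·5+1)(2·3+1)(2·4+1) = 693
Δ: 4! 6! 2! / 13! → 1/180180
sum: t=1:−1/576 t=2:+1/144 t=3:−1/576 = 1/288
3j²(5 3 4; 0 0 0) = Δ·Π!·Σ² = 20/1001  (sign +1)
sum: t=2:+1/2880 t=3:−1/1440 = -1/2880
3j²(5 3 4; -3 0 3) = Δ·Π!·Σ² = 7/715  (sign +1)
combine: 4πI² = 693·20/1001·7/715 = 252/1859
take √, sign +1: I = 0.10386175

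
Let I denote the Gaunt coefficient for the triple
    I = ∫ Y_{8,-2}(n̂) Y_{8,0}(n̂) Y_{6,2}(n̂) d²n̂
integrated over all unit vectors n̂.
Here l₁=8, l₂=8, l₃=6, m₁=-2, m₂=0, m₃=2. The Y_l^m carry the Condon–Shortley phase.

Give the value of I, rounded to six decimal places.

-0.080626

Rules hold: Σm=0, L=22 even, 0≤6≤16.
N = 17·17·13 = 3757
Δ = 10!·6!·6!/23! = 1/13742520792
Racah Σ t=2..8: t=2:+1/41803776000 t=3:−1/435456000 t=4:+1/39813120 t=5:−1/18662400 t=6:+1/39813120 t=7:−1/435456000 t=8:+1/41803776000 = -11/1393459200
⇒ 3j(8 8 6; 0 0 0)² = 600/96577, sgn -1
Racah Σ t=4..8: t=4:+1/597196800 t=5:−1/62208000 t=6:+1/39813120 t=7:−1/130636800 t=8:+1/2786918400 = 143/41803776000
⇒ 3j(8 8 6; -2 0 2)² = 26/7429, sgn +1
4πI² = N·(3j₀)²·(3jₘ)² = 15600/190969
I = -1·√(0.0816887/4π) = -0.08062615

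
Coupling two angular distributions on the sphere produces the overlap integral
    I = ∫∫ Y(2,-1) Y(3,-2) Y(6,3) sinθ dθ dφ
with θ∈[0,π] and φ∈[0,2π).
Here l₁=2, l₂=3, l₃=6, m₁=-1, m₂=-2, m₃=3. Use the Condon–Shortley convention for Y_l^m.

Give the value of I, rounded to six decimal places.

triangle: need 1≤l₃≤5, have 6; I=0

0.000000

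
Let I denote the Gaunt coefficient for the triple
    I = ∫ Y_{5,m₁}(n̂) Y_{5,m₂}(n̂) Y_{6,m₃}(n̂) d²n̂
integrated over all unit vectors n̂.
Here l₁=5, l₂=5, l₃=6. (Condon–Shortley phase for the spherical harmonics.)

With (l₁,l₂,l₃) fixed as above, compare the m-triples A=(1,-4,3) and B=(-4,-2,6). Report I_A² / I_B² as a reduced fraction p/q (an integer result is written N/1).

Shared (l₁,l₂,l₃)=(5,5,6): N and (l;000)² cancel in I_A²/I_B².
A: Δ = 4!·6!·6!/17! = 1/28588560; Racah Σ t=0..1: t=0:+1/138240 t=1:−1/155520 = 1/1244160; ⇒ 3j(5 5 6; 1 -4 3)² = 3/9724, sgn -1
B: Δ = 4!·6!·6!/17! = 1/28588560; Racah Σ t=3..3: t=3:−1/3110400 = -1/3110400; ⇒ 3j(5 5 6; -4 -2 6)² = 21/1105, sgn -1
I_A²/I_B² = (3/9724)/(21/1105) = 5/308

5/308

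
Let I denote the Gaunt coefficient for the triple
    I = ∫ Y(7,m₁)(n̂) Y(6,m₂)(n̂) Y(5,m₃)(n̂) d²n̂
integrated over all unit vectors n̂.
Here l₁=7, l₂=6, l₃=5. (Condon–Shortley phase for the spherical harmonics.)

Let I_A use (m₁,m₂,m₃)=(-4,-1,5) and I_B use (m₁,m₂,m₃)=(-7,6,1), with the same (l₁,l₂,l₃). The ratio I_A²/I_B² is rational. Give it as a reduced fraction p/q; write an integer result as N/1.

980/429

Shared (l₁,l₂,l₃)=(7,6,5): N and (l;000)² cancel in I_A²/I_B².
A: Δ = 8!·6!·4!/19! = 1/174594420; Racah Σ t=5..5: t=5:−1/12441600 = -1/12441600; ⇒ 3j(7 6 5; -4 -1 5)² = 245/12597, sgn -1
B: Δ = 8!·6!·4!/19! = 1/174594420; Racah Σ t=8..8: t=8:+1/696729600 = 1/696729600; ⇒ 3j(7 6 5; -7 6 1)² = 11/1292, sgn +1
I_A²/I_B² = (245/12597)/(11/1292) = 980/429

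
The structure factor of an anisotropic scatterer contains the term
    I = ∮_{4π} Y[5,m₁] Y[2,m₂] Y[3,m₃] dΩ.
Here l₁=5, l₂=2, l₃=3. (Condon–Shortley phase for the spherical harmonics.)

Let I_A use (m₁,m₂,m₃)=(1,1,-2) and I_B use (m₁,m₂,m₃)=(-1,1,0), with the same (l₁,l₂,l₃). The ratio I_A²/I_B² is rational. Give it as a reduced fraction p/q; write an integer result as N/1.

3/10

Same 5,2,3: normalisation and zero-m 3j drop out of the ratio.
A: Δ: 4! 6! 0! / 11! → 1/2310; sum: t=3:−1/720 = -1/720; 3j²(5 2 3; 1 1 -2) = Δ·Π!·Σ² = 4/385  (sign +1)
B: Δ: 4! 6! 0! / 11! → 1/2310; sum: t=3:−1/216 = -1/216; 3j²(5 2 3; -1 1 0) = Δ·Π!·Σ² = 8/231  (sign +1)
I_A²/I_B² = (4/385)/(8/231) = 3/10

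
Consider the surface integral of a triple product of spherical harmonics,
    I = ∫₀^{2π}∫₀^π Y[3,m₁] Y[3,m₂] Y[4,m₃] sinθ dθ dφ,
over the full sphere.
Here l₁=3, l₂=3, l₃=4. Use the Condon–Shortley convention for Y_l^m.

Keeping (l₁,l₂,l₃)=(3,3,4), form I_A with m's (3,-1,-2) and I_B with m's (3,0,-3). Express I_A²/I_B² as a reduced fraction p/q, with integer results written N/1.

Shared (l₁,l₂,l₃)=(3,3,4): N and (l;000)² cancel in I_A²/I_B².
A: Δ = 2!·4!·4!/11! = 1/34650; Racah Σ t=0..0: t=0:+1/192 = 1/192; ⇒ 3j(3 3 4; 3 -1 -2)² = 3/77, sgn +1
B: Δ = 2!·4!·4!/11! = 1/34650; Racah Σ t=0..0: t=0:+1/288 = 1/288; ⇒ 3j(3 3 4; 3 0 -3)² = 1/22, sgn -1
I_A²/I_B² = (3/77)/(1/22) = 6/7

6/7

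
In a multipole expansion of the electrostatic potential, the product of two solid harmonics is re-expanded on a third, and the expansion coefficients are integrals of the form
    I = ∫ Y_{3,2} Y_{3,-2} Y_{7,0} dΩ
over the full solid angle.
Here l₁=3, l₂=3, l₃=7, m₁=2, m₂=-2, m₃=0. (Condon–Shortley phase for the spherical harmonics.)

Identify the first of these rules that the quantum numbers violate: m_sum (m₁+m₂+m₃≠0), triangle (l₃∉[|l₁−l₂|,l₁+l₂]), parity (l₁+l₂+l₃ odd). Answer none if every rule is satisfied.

azimuthal sum: 2 − 2 + 0 = 0  ✓
0 ≤ 7 ≤ 6 (triangle on l)  ✗
L = 3 + 3 + 7 = 13 (odd)

triangle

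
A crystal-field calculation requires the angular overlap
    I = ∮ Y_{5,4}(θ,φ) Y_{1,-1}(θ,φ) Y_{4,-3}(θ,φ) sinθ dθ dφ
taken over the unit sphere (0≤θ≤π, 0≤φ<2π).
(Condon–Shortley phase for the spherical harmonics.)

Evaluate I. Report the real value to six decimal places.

Rules hold: Σm=0, L=10 even, 4≤4≤6.
N = 11·3·9 = 297
Δ = 2!·8!·0!/11! = 1/495
Racah Σ t=1..1: t=1:−1/576 = -1/576
⇒ 3j(5 1 4; 0 0 0)² = 5/99, sgn -1
Racah Σ t=0..0: t=0:+1/10080 = 1/10080
⇒ 3j(5 1 4; 4 -1 -3)² = 4/55, sgn -1
4πI² = N·(3j₀)²·(3jₘ)² = 12/11
I = +1·√(1.09091/4π) = 0.29463840

0.294638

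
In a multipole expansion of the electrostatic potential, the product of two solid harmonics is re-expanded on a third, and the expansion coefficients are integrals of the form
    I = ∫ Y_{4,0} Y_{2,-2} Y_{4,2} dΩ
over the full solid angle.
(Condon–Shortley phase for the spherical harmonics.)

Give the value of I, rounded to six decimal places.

Checks pass: Σm=0; 10 even; l₃=4∈[2,6].
(2·4+1)(2·2+1)(2·4+1) = 405
Δ: 2! 6! 2! / 11! → 1/13860
sum: t=0:+1/192 t=1:−1/36 t=2:+1/192 = -5/288
3j²(4 2 4; 0 0 0) = Δ·Π!·Σ² = 20/693  (sign -1)
sum: t=0:+1/192 = 1/192
3j²(4 2 4; 0 -2 2) = Δ·Π!·Σ² = 3/77  (sign +1)
combine: 4πI² = 405·20/693·3/77 = 2700/5929
take √, sign -1: I = -0.19036462

-0.190365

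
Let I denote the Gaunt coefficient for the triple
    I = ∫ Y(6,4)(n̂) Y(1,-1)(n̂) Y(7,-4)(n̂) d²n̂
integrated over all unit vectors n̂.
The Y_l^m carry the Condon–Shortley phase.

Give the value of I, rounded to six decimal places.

0.000000

Σmᵢ = -1 ≠ 0, so the φ-integral vanishes; I = 0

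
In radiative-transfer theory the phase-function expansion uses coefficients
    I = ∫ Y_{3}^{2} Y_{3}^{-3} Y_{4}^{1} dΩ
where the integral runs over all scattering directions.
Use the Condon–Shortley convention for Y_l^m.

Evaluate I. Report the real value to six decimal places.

0.140463

m-sum 0 ✓  L=10 even ✓  0≤4≤6 ✓
Π(2lᵢ+1) = 7×7×9 = 441
triangle coeff Δ(3,3,4) = 1/34650
Σ_t [0,2]: t=0:+1/72 t=1:−1/16 t=2:+1/72 = -5/144
(3j)²=2/77 [(3 3 4; 0 0 0)], sign=-1
Σ_t [0,0]: t=0:+1/288 = 1/288
(3j)²=5/231 [(3 3 4; 2 -3 1)], sign=-1
⇒ 4πI² = 30/121
I = (+1)√(30/121/(4π)) = 0.14046335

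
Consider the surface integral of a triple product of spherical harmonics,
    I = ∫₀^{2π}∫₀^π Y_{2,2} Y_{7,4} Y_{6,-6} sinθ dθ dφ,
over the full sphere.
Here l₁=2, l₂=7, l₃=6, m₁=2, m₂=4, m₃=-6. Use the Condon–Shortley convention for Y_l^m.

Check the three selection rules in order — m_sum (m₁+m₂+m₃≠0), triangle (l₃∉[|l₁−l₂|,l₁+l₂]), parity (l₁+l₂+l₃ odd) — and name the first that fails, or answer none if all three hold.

parity

Σmᵢ = 0  ✓
l₃∈[|l₁−l₂|,l₁+l₂]=[5,9], have l₃=6  ✓
Σlᵢ = 15 ⇒ odd  ✗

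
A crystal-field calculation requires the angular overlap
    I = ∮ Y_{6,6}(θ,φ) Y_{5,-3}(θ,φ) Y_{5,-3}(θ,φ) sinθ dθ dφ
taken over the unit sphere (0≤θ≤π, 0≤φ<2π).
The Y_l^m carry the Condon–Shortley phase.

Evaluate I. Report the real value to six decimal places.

0.186530

Rules hold: Σm=0, L=16 even, 1≤5≤11.
N = 13·11·11 = 1573
Δ = 6!·6!·4!/17! = 1/28588560
Racah Σ t=1..5: t=1:−1/345600 t=2:+1/13824 t=3:−1/5184 t=4:+1/13824 t=5:−1/345600 = -7/129600
⇒ 3j(6 5 5; 0 0 0)² = 80/7293, sgn +1
Racah Σ t=0..0: t=0:+1/2073600 = 1/2073600
⇒ 3j(6 5 5; 6 -3 -3)² = 28/1105, sgn +1
4πI² = N·(3j₀)²·(3jₘ)² = 4928/11271
I = +1·√(0.437228/4π) = 0.18653022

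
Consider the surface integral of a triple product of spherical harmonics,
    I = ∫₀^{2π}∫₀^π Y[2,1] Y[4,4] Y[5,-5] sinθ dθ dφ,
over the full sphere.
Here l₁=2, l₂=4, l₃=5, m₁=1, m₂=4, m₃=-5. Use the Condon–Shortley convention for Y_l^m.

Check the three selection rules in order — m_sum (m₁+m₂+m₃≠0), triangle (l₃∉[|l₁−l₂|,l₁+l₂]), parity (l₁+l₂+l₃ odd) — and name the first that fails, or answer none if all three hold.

parity

m₁+m₂+m₃ = 1 + 4 − 5 = 0  ✓
triangle: |2−4|=2 ≤ l₃=5 ≤ 2+4=6  ✓
parity: l₁+l₂+l₃ = 11 is odd  ✗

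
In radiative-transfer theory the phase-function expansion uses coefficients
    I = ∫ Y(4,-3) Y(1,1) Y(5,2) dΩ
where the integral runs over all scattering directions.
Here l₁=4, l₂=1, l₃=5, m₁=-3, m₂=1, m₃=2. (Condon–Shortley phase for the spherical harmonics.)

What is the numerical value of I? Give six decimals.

0.085055

Rules hold: Σm=0, L=10 even, 3≤5≤5.
N = 9·3·11 = 297
Δ = 0!·8!·2!/11! = 1/495
Racah Σ t=0..0: t=0:+1/576 = 1/576
⇒ 3j(4 1 5; 0 0 0)² = 5/99, sgn -1
Racah Σ t=0..0: t=0:+1/10080 = 1/10080
⇒ 3j(4 1 5; -3 1 2)² = 1/165, sgn -1
4πI² = N·(3j₀)²·(3jₘ)² = 1/11
I = +1·√(0.0909091/4π) = 0.08505478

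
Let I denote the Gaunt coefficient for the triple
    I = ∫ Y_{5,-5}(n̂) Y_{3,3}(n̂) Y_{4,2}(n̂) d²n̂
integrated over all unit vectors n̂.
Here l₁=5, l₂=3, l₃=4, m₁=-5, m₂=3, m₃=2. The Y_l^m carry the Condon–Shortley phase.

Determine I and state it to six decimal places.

Rules hold: Σm=0, L=12 even, 2≤4≤8.
N = 11·7·9 = 693
Δ = 4!·6!·2!/13! = 1/180180
Racah Σ t=1..3: t=1:−1/576 t=2:+1/144 t=3:−1/576 = 1/288
⇒ 3j(5 3 4; 0 0 0)² = 20/1001, sgn +1
Racah Σ t=4..4: t=4:+1/34560 = 1/34560
⇒ 3j(5 3 4; -5 3 2)² = 5/286, sgn +1
4πI² = N·(3j₀)²·(3jₘ)² = 450/1859
I = +1·√(0.242066/4π) = 0.13879110

0.138791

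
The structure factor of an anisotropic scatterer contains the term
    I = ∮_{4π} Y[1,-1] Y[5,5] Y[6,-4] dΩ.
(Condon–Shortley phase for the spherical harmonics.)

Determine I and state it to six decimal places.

Checks pass: Σm=0; 12 even; l₃=6∈[4,6].
(2·1+1)(2·5+1)(2·6+1) = 429
Δ: 0! 2! 10! / 13! → 1/858
sum: t=0:+1/14400 = 1/14400
3j²(1 5 6; 0 0 0) = Δ·Π!·Σ² = 6/143  (sign +1)
sum: t=0:+1/7257600 = 1/7257600
3j²(1 5 6; -1 5 -4) = Δ·Π!·Σ² = 1/858  (sign +1)
combine: 4πI² = 429·6/143·1/858 = 3/143
take √, sign +1: I = 0.04085899

0.040859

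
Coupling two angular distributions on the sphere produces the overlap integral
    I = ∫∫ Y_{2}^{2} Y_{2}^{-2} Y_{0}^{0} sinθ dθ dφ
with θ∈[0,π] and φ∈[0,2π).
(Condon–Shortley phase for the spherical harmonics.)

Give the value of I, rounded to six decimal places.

0.282095

m-sum 0 ✓  L=4 even ✓  0≤0≤4 ✓
Π(2lᵢ+1) = 5×5×1 = 25
triangle coeff Δ(2,2,0) = 1/5
Σ_t [2,2]: t=2:+1/4 = 1/4
(3j)²=1/5 [(2 2 0; 0 0 0)], sign=+1
Σ_t [0,0]: t=0:+1/24 = 1/24
(3j)²=1/5 [(2 2 0; 2 -2 0)], sign=+1
⇒ 4πI² = 1/1
I = (+1)√(1/1/(4π)) = 0.28209479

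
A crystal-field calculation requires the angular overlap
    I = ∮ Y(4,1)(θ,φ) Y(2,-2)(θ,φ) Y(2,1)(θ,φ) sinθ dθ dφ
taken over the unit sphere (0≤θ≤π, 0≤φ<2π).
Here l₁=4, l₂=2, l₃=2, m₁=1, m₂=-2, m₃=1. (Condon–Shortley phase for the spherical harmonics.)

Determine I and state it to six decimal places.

-0.090112

Rules hold: Σm=0, L=8 even, 2≤2≤6.
N = 9·5·5 = 225
Δ = 4!·4!·0!/9! = 1/630
Racah Σ t=2..2: t=2:+1/16 = 1/16
⇒ 3j(4 2 2; 0 0 0)² = 2/35, sgn +1
Racah Σ t=0..0: t=0:+1/144 = 1/144
⇒ 3j(4 2 2; 1 -2 1)² = 1/126, sgn -1
4πI² = N·(3j₀)²·(3jₘ)² = 5/49
I = -1·√(0.102041/4π) = -0.09011188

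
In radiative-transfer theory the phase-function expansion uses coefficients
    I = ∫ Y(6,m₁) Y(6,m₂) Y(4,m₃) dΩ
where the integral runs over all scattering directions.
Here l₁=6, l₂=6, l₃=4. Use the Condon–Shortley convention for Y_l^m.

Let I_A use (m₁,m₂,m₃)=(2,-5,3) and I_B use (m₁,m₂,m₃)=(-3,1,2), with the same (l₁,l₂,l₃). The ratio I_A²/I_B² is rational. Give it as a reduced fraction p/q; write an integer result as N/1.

3773/192

Same 6,6,4: normalisation and zero-m 3j drop out of the ratio.
A: Δ: 8! 4! 4! / 17! → 1/15315300; sum: t=0:+1/5806080 t=1:−1/725760 = -1/829440; 3j²(6 6 4; 2 -5 3) = Δ·Π!·Σ² = 49/2652  (sign +1)
B: Δ: 8! 4! 4! / 17! → 1/15315300; sum: t=5:−1/69120 t=6:+1/51840 t=7:−1/483840 = 1/362880; 3j²(6 6 4; -3 1 2) = Δ·Π!·Σ² = 16/17017  (sign +1)
I_A²/I_B² = (49/2652)/(16/17017) = 3773/192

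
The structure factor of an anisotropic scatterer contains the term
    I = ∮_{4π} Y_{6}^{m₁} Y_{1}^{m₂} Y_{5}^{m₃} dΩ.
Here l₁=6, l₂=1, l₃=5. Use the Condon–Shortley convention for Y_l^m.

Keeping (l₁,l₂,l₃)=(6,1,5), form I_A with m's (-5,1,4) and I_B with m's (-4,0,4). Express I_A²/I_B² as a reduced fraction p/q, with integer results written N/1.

11/4

Shared (l₁,l₂,l₃)=(6,1,5): N and (l;000)² cancel in I_A²/I_B².
A: Δ = 2!·10!·0!/13! = 1/858; Racah Σ t=2..2: t=2:+1/725760 = 1/725760; ⇒ 3j(6 1 5; -5 1 4)² = 5/78, sgn -1
B: Δ = 2!·10!·0!/13! = 1/858; Racah Σ t=1..1: t=1:−1/362880 = -1/362880; ⇒ 3j(6 1 5; -4 0 4)² = 10/429, sgn +1
I_A²/I_B² = (5/78)/(10/429) = 11/4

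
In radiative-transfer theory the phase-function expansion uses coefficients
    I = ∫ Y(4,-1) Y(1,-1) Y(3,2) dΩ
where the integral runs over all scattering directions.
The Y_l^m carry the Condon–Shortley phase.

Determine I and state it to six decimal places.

-0.106622

Rules hold: Σm=0, L=8 even, 3≤3≤5.
N = 9·3·7 = 189
Δ = 2!·6!·0!/9! = 1/252
Racah Σ t=1..1: t=1:−1/36 = -1/36
⇒ 3j(4 1 3; 0 0 0)² = 4/63, sgn +1
Racah Σ t=0..0: t=0:+1/240 = 1/240
⇒ 3j(4 1 3; -1 -1 2)² = 1/84, sgn -1
4πI² = N·(3j₀)²·(3jₘ)² = 1/7
I = -1·√(0.142857/4π) = -0.10662181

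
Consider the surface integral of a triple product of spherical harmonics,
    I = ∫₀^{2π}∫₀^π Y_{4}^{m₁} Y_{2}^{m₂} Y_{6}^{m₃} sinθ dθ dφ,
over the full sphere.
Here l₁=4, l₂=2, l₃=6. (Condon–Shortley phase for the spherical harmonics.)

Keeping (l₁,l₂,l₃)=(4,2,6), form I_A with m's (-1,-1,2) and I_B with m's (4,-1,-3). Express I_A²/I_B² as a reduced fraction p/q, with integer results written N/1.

224/9

Shared (l₁,l₂,l₃)=(4,2,6): N and (l;000)² cancel in I_A²/I_B².
A: Δ = 0!·8!·4!/13! = 1/6435; Racah Σ t=0..0: t=0:+1/4320 = 1/4320; ⇒ 3j(4 2 6; -1 -1 2)² = 224/6435, sgn +1
B: Δ = 0!·8!·4!/13! = 1/6435; Racah Σ t=0..0: t=0:+1/241920 = 1/241920; ⇒ 3j(4 2 6; 4 -1 -3)² = 1/715, sgn -1
I_A²/I_B² = (224/6435)/(1/715) = 224/9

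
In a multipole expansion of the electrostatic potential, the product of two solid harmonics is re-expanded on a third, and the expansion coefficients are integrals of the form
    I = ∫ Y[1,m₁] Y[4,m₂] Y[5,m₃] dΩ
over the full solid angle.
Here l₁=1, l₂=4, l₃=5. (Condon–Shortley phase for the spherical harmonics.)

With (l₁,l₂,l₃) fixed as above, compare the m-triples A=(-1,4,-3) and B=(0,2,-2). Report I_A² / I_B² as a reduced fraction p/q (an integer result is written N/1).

Shared (l₁,l₂,l₃)=(1,4,5): N and (l;000)² cancel in I_A²/I_B².
A: Δ = 0!·2!·8!/11! = 1/495; Racah Σ t=0..0: t=0:+1/80640 = 1/80640; ⇒ 3j(1 4 5; -1 4 -3)² = 1/495, sgn +1
B: Δ = 0!·2!·8!/11! = 1/495; Racah Σ t=0..0: t=0:+1/1440 = 1/1440; ⇒ 3j(1 4 5; 0 2 -2)² = 7/165, sgn -1
I_A²/I_B² = (1/495)/(7/165) = 1/21

1/21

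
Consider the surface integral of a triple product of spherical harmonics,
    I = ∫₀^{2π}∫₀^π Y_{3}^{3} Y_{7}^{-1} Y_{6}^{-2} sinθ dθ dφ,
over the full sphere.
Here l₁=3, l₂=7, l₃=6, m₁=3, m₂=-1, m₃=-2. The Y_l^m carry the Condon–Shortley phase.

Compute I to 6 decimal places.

Checks pass: Σm=0; 16 even; l₃=6∈[4,10].
(2·3+1)(2·7+1)(2·6+1) = 1365
Δ: 4! 2! 10! / 17! → 1/2042040
sum: t=1:−1/207360 t=2:+1/57600 t=3:−1/207360 = 1/129600
3j²(3 7 6; 0 0 0) = Δ·Π!·Σ² = 168/12155  (sign +1)
sum: t=0:+1/829440 = 1/829440
3j²(3 7 6; 3 -1 -2) = Δ·Π!·Σ² = 35/2431  (sign +1)
combine: 4πI² = 1365·168/12155·35/2431 = 123480/454597
take √, sign +1: I = 0.14702124

0.147021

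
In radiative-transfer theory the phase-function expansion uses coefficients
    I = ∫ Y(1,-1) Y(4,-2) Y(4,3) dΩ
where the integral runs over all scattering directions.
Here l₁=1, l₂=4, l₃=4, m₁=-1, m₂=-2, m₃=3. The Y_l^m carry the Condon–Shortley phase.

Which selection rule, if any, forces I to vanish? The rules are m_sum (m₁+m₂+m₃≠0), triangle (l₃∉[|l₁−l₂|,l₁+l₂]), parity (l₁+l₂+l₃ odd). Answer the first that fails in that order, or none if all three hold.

azimuthal sum: -1 − 2 + 3 = 0  ✓
3 ≤ 4 ≤ 5 (triangle on l)  ✓
L = 1 + 4 + 4 = 9 (odd)  ✗

parity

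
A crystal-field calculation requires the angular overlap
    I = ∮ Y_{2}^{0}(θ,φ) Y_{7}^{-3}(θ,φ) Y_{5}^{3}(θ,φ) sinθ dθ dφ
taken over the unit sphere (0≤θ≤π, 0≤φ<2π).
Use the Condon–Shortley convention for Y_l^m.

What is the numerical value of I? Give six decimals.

-0.186208

Checks pass: Σm=0; 14 even; l₃=5∈[5,9].
(2·2+1)(2·7+1)(2·5+1) = 825
Δ: 4! 0! 10! / 15! → 1/15015
sum: t=2:+1/57600 = 1/57600
3j²(2 7 5; 0 0 0) = Δ·Π!·Σ² = 21/715  (sign -1)
sum: t=2:+1/322560 = 1/322560
3j²(2 7 5; 0 -3 3) = Δ·Π!·Σ² = 18/1001  (sign +1)
combine: 4πI² = 825·21/715·18/1001 = 810/1859
take √, sign -1: I = -0.18620781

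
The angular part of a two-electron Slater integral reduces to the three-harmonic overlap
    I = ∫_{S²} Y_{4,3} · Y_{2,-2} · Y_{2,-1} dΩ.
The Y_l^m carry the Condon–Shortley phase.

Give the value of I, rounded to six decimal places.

m-sum 0 ✓  L=8 even ✓  2≤2≤6 ✓
Π(2lᵢ+1) = 9×5×5 = 225
triangle coeff Δ(4,2,2) = 1/630
Σ_t [2,2]: t=2:+1/16 = 1/16
(3j)²=2/35 [(4 2 2; 0 0 0)], sign=+1
Σ_t [0,0]: t=0:+1/144 = 1/144
(3j)²=1/18 [(4 2 2; 3 -2 -1)], sign=-1
⇒ 4πI² = 5/7
I = (-1)√(5/7/(4π)) = -0.23841361

-0.238414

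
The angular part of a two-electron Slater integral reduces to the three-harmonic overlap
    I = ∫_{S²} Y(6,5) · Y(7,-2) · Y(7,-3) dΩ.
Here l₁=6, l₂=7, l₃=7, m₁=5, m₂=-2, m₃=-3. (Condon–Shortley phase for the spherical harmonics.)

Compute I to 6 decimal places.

m-sum 0 ✓  L=20 even ✓  1≤7≤13 ✓
Π(2lᵢ+1) = 13×15×15 = 2925
triangle coeff Δ(6,7,7) = 1/2444321880
Σ_t [0,6]: t=0:+1/2612736000 t=1:−1/20736000 t=2:+1/1658880 t=3:−1/746496 t=4:+1/1658880 t=5:−1/20736000 t=6:+1/2612736000 = -1/4354560
(3j)²=1000/138567 [(6 7 7; 0 0 0)], sign=+1
Σ_t [0,1]: t=0:+1/62208000 t=1:−1/49766400 = -1/248832000
(3j)²=21/20995 [(6 7 7; 5 -2 -3)], sign=-1
⇒ 4πI² = 315000/14919047
I = (-1)√(315000/14919047/(4π)) = -0.04099018

-0.040990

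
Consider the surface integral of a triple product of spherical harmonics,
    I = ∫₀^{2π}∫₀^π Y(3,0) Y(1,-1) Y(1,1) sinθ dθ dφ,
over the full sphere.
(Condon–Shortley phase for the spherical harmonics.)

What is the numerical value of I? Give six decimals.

0.000000

triangle: need 2≤l₃≤4, have 1; I=0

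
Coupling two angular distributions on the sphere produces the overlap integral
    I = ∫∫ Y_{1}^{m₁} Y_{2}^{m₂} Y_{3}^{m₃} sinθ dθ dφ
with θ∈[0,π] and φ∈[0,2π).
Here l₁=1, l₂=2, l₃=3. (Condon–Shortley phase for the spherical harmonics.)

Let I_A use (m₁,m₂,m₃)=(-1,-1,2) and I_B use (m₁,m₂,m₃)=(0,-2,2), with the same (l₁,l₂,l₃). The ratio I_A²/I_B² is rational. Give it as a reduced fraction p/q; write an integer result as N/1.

2/1

Same 1,2,3: normalisation and zero-m 3j drop out of the ratio.
A: Δ: 0! 2! 4! / 7! → 1/105; sum: t=0:+1/12 = 1/12; 3j²(1 2 3; -1 -1 2) = Δ·Π!·Σ² = 2/21  (sign -1)
B: Δ: 0! 2! 4! / 7! → 1/105; sum: t=0:+1/24 = 1/24; 3j²(1 2 3; 0 -2 2) = Δ·Π!·Σ² = 1/21  (sign -1)
I_A²/I_B² = (2/21)/(1/21) = 2/1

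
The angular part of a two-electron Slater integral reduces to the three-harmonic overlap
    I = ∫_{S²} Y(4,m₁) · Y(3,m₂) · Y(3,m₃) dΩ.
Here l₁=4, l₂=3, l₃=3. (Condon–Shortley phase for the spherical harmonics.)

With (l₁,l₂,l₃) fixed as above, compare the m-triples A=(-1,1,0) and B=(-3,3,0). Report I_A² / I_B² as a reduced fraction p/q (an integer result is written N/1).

l's match ⇒ only the (l;m) 3-j factors differ between A and B.
A: triangle coeff Δ(4,3,3) = 1/34650; Σ_t [2,4]: t=2:+1/48 t=3:−1/24 t=4:+1/288 = -5/288; (3j)²=5/462 [(4 3 3; -1 1 0)], sign=+1
B: triangle coeff Δ(4,3,3) = 1/34650; Σ_t [4,4]: t=4:+1/288 = 1/288; (3j)²=1/22 [(4 3 3; -3 3 0)], sign=-1
I_A²/I_B² = (5/462)/(1/22) = 5/21

5/21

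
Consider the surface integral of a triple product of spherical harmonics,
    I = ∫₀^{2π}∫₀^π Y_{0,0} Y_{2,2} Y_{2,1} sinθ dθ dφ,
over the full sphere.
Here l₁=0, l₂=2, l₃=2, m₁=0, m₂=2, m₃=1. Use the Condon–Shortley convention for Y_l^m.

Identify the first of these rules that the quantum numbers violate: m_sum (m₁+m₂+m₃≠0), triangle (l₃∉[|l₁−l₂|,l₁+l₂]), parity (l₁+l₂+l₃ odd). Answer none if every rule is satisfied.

Σmᵢ = 3  ✗
l₃∈[|l₁−l₂|,l₁+l₂]=[2,2], have l₃=2
Σlᵢ = 4 ⇒ even

m_sum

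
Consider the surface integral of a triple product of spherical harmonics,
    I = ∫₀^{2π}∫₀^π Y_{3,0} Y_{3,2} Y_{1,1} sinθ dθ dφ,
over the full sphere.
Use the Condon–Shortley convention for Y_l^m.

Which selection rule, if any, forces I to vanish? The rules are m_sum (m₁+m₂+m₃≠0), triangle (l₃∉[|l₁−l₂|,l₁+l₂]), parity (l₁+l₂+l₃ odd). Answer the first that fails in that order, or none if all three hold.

m_sum

Σmᵢ = 3  ✗
l₃∈[|l₁−l₂|,l₁+l₂]=[0,6], have l₃=1
Σlᵢ = 7 ⇒ odd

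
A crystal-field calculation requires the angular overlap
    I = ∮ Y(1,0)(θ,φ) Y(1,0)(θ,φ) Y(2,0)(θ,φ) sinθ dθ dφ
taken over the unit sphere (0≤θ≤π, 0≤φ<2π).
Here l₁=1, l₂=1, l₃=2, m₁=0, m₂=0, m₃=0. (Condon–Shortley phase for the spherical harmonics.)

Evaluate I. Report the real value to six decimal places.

0.252313

Rules hold: Σm=0, L=4 even, 0≤2≤2.
N = 3·3·5 = 45
Δ = 0!·2!·2!/5! = 1/30
Racah Σ t=0..0: t=0:+1/1 = 1/1
⇒ 3j(1 1 2; 0 0 0)² = 2/15, sgn +1
(m-triple is (0,0,0) — same symbol as above.)
4πI² = N·(3j₀)²·(3jₘ)² = 4/5
I = +1·√(0.8/4π) = 0.25231325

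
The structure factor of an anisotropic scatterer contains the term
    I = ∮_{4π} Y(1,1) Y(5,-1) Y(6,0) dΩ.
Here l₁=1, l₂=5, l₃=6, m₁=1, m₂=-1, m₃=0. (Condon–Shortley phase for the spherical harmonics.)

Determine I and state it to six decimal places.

Rules hold: Σm=0, L=12 even, 4≤6≤6.
N = 3·11·13 = 429
Δ = 0!·2!·10!/13! = 1/858
Racah Σ t=0..0: t=0:+1/14400 = 1/14400
⇒ 3j(1 5 6; 0 0 0)² = 6/143, sgn +1
Racah Σ t=0..0: t=0:+1/34560 = 1/34560
⇒ 3j(1 5 6; 1 -1 0)² = 5/286, sgn +1
4πI² = N·(3j₀)²·(3jₘ)² = 45/143
I = +1·√(0.314685/4π) = 0.15824621

0.158246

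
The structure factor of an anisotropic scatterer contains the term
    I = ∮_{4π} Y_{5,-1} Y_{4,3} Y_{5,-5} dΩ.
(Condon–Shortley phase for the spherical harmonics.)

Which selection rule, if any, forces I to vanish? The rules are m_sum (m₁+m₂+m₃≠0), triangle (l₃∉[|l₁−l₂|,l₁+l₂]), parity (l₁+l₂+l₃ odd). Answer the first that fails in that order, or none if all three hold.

m₁+m₂+m₃ = -1 + 3 − 5 = -3  ✗
triangle: |5−4|=1 ≤ l₃=5 ≤ 5+4=9
parity: l₁+l₂+l₃ = 14 is even

m_sum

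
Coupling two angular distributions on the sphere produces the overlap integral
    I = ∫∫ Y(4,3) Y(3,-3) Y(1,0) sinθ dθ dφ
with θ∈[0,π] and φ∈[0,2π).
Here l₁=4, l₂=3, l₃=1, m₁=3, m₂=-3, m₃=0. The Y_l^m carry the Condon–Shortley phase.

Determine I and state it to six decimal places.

-0.162868

m-sum 0 ✓  L=8 even ✓  1≤1≤7 ✓
Π(2lᵢ+1) = 9×7×3 = 189
triangle coeff Δ(4,3,1) = 1/252
Σ_t [3,3]: t=3:−1/36 = -1/36
(3j)²=4/63 [(4 3 1; 0 0 0)], sign=+1
Σ_t [0,0]: t=0:+1/720 = 1/720
(3j)²=1/36 [(4 3 1; 3 -3 0)], sign=-1
⇒ 4πI² = 1/3
I = (-1)√(1/3/(4π)) = -0.16286750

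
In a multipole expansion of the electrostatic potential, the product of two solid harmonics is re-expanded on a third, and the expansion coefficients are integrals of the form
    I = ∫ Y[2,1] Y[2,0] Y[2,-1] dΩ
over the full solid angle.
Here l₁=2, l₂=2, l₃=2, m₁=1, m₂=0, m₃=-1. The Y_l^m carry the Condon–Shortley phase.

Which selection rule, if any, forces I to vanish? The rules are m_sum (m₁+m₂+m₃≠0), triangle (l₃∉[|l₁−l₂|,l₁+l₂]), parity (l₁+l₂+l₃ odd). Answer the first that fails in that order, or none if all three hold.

Σmᵢ = 0  ✓
l₃∈[|l₁−l₂|,l₁+l₂]=[0,4], have l₃=2  ✓
Σlᵢ = 6 ⇒ even  ✓

none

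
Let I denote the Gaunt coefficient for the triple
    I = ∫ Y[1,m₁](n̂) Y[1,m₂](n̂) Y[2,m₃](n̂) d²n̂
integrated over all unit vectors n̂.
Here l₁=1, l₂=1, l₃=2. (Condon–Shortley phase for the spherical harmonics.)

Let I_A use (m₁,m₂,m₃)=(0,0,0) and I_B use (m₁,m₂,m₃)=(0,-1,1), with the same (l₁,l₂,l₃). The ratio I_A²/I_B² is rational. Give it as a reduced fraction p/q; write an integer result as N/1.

l's match ⇒ only the (l;m) 3-j factors differ between A and B.
A: triangle coeff Δ(1,1,2) = 1/30; Σ_t [0,0]: t=0:+1/1 = 1/1; (3j)²=2/15 [(1 1 2; 0 0 0)], sign=+1
B: triangle coeff Δ(1,1,2) = 1/30; Σ_t [0,0]: t=0:+1/2 = 1/2; (3j)²=1/10 [(1 1 2; 0 -1 1)], sign=-1
I_A²/I_B² = (2/15)/(1/10) = 4/3

4/3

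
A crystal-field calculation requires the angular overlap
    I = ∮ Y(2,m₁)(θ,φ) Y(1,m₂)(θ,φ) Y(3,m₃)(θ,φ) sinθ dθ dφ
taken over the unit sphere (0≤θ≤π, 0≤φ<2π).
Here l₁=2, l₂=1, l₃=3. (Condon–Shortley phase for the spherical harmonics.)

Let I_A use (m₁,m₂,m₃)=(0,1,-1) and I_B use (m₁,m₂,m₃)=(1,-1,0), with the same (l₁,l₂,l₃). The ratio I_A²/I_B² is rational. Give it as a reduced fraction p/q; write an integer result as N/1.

Same 2,1,3: normalisation and zero-m 3j drop out of the ratio.
A: Δ: 0! 4! 2! / 7! → 1/105; sum: t=0:+1/8 = 1/8; 3j²(2 1 3; 0 1 -1) = Δ·Π!·Σ² = 2/35  (sign +1)
B: Δ: 0! 4! 2! / 7! → 1/105; sum: t=0:+1/12 = 1/12; 3j²(2 1 3; 1 -1 0) = Δ·Π!·Σ² = 1/35  (sign -1)
I_A²/I_B² = (2/35)/(1/35) = 2/1

2/1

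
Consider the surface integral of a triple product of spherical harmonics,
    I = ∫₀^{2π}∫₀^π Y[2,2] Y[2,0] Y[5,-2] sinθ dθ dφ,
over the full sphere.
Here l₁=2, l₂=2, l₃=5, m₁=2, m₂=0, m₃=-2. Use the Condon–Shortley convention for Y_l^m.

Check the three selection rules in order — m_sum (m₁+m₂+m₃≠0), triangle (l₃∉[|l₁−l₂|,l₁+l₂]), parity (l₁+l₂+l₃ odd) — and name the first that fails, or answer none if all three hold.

azimuthal sum: 2 + 0 − 2 = 0  ✓
0 ≤ 5 ≤ 4 (triangle on l)  ✗
L = 2 + 2 + 5 = 9 (odd)

triangle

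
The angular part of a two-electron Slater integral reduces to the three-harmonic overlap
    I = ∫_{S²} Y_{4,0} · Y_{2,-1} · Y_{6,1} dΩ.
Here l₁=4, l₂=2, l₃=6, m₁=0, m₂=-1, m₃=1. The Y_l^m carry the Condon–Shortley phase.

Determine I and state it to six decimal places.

-0.210395

Checks pass: Σm=0; 12 even; l₃=6∈[2,6].
(2·4+1)(2·2+1)(2·6+1) = 585
Δ: 0! 8! 4! / 13! → 1/6435
sum: t=0:+1/2304 = 1/2304
3j²(4 2 6; 0 0 0) = Δ·Π!·Σ² = 5/143  (sign +1)
sum: t=0:+1/3456 = 1/3456
3j²(4 2 6; 0 -1 1) = Δ·Π!·Σ² = 35/1287  (sign -1)
combine: 4πI² = 585·5/143·35/1287 = 875/1573
take √, sign -1: I = -0.21039467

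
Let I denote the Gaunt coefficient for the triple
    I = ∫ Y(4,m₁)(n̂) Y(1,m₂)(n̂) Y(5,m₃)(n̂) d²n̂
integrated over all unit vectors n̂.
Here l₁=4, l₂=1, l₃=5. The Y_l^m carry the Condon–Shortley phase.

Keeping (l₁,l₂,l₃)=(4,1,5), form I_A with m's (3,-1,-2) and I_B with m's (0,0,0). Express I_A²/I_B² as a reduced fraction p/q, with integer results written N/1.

3/25

Same 4,1,5: normalisation and zero-m 3j drop out of the ratio.
A: Δ: 0! 8! 2! / 11! → 1/495; sum: t=0:+1/10080 = 1/10080; 3j²(4 1 5; 3 -1 -2) = Δ·Π!·Σ² = 1/165  (sign -1)
B: Δ: 0! 8! 2! / 11! → 1/495; sum: t=0:+1/576 = 1/576; 3j²(4 1 5; 0 0 0) = Δ·Π!·Σ² = 5/99  (sign -1)
I_A²/I_B² = (1/165)/(5/99) = 3/25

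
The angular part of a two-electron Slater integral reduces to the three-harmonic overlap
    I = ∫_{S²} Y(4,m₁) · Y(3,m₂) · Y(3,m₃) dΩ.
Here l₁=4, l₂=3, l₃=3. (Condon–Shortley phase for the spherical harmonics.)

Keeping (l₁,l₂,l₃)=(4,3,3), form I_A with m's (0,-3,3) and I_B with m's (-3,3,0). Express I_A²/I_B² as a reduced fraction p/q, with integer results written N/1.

1/7

Shared (l₁,l₂,l₃)=(4,3,3): N and (l;000)² cancel in I_A²/I_B².
A: Δ = 4!·4!·2!/11! = 1/34650; Racah Σ t=0..0: t=0:+1/1152 = 1/1152; ⇒ 3j(4 3 3; 0 -3 3)² = 1/154, sgn +1
B: Δ = 4!·4!·2!/11! = 1/34650; Racah Σ t=4..4: t=4:+1/288 = 1/288; ⇒ 3j(4 3 3; -3 3 0)² = 1/22, sgn -1
I_A²/I_B² = (1/154)/(1/22) = 1/7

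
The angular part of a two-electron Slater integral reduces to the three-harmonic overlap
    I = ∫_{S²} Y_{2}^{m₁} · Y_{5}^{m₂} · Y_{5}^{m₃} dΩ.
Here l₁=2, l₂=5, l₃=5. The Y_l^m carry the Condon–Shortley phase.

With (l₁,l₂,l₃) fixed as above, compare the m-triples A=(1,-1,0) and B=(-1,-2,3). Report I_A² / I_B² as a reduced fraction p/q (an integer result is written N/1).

Same 2,5,5: normalisation and zero-m 3j drop out of the ratio.
A: Δ: 2! 2! 8! / 13! → 1/38610; sum: t=0:+1/1152 t=1:−1/1440 = 1/5760; 3j²(2 5 5; 1 -1 0) = Δ·Π!·Σ² = 1/858  (sign -1)
B: Δ: 2! 2! 8! / 13! → 1/38610; sum: t=1:−1/2880 t=2:+1/10080 = -1/4032; 3j²(2 5 5; -1 -2 3) = Δ·Π!·Σ² = 10/429  (sign -1)
I_A²/I_B² = (1/858)/(10/429) = 1/20

1/20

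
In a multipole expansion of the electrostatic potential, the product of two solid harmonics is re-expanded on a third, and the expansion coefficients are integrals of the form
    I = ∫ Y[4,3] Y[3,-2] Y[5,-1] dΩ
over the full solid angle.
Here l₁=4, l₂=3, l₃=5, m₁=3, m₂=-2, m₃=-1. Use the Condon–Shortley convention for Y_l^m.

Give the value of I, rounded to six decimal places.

Rules hold: Σm=0, L=12 even, 1≤5≤7.
N = 9·7·11 = 693
Δ = 2!·6!·4!/13! = 1/180180
Racah Σ t=0..2: t=0:+1/576 t=1:−1/144 t=2:+1/576 = -1/288
⇒ 3j(4 3 5; 0 0 0)² = 20/1001, sgn +1
Racah Σ t=0..1: t=0:+1/1440 t=1:−1/17280 = 11/17280
⇒ 3j(4 3 5; 3 -2 -1)² = 11/468, sgn +1
4πI² = N·(3j₀)²·(3jₘ)² = 55/169
I = +1·√(0.325444/4π) = 0.16092854

0.160929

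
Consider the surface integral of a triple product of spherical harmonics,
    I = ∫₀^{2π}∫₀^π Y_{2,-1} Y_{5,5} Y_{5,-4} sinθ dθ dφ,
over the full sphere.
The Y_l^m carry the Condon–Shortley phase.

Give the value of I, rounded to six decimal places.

-0.187924

Rules hold: Σm=0, L=12 even, 3≤5≤7.
N = 5·11·11 = 605
Δ = 2!·2!·8!/13! = 1/38610
Racah Σ t=0..2: t=0:+1/2880 t=1:−1/576 t=2:+1/2880 = -1/960
⇒ 3j(2 5 5; 0 0 0)² = 10/429, sgn +1
Racah Σ t=2..2: t=2:+1/80640 = 1/80640
⇒ 3j(2 5 5; -1 5 -4)² = 9/286, sgn -1
4πI² = N·(3j₀)²·(3jₘ)² = 75/169
I = -1·√(0.443787/4π) = -0.18792404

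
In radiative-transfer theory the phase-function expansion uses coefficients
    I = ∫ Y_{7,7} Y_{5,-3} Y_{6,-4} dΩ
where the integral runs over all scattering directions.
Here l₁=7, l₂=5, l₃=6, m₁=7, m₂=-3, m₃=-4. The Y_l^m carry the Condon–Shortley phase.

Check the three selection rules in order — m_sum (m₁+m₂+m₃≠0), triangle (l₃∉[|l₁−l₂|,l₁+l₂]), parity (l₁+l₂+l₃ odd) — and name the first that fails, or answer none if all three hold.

none

Σmᵢ = 0  ✓
l₃∈[|l₁−l₂|,l₁+l₂]=[2,12], have l₃=6  ✓
Σlᵢ = 18 ⇒ even  ✓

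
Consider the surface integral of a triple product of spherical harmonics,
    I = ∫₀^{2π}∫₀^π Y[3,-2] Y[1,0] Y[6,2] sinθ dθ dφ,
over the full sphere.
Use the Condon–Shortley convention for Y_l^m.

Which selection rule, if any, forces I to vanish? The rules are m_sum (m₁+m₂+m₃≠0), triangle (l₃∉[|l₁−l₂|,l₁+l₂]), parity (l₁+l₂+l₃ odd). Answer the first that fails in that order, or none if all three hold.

m₁+m₂+m₃ = -2 + 0 + 2 = 0  ✓
triangle: |3−1|=2 ≤ l₃=6 ≤ 3+1=4  ✗
parity: l₁+l₂+l₃ = 10 is even

triangle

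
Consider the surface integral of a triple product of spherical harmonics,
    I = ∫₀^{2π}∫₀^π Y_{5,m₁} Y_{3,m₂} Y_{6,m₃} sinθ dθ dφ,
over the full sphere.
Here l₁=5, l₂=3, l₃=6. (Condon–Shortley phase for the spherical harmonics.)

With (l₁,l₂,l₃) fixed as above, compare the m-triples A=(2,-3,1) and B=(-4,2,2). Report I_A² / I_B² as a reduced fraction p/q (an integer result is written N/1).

49/45

Shared (l₁,l₂,l₃)=(5,3,6): N and (l;000)² cancel in I_A²/I_B².
A: Δ = 2!·8!·4!/15! = 1/675675; Racah Σ t=0..0: t=0:+1/34560 = 1/34560; ⇒ 3j(5 3 6; 2 -3 1)² = 7/429, sgn -1
B: Δ = 2!·8!·4!/15! = 1/675675; Racah Σ t=1..2: t=1:−1/967680 t=2:+1/60480 = 1/64512; ⇒ 3j(5 3 6; -4 2 2)² = 15/1001, sgn +1
I_A²/I_B² = (7/429)/(15/1001) = 49/45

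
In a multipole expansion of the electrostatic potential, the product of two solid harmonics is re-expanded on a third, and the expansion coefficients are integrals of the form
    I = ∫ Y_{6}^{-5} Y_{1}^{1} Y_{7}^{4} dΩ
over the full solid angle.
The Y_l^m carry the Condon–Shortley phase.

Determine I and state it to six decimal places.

Rules hold: Σm=0, L=14 even, 5≤7≤7.
N = 13·3·15 = 585
Δ = 0!·12!·2!/15! = 1/1365
Racah Σ t=0..0: t=0:+1/518400 = 1/518400
⇒ 3j(6 1 7; 0 0 0)² = 7/195, sgn -1
Racah Σ t=0..0: t=0:+1/79833600 = 1/79833600
⇒ 3j(6 1 7; -5 1 4)² = 1/455, sgn -1
4πI² = N·(3j₀)²·(3jₘ)² = 3/65
I = +1·√(0.0461538/4π) = 0.06060368

0.060604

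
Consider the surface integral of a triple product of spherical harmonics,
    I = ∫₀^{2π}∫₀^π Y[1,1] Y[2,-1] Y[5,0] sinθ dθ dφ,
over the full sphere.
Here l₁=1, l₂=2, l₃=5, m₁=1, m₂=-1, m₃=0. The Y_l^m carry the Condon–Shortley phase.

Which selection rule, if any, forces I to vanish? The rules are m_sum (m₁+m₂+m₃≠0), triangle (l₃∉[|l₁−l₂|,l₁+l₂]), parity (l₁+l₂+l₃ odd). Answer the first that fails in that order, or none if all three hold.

triangle

azimuthal sum: 1 − 1 + 0 = 0  ✓
1 ≤ 5 ≤ 3 (triangle on l)  ✗
L = 1 + 2 + 5 = 8 (even)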